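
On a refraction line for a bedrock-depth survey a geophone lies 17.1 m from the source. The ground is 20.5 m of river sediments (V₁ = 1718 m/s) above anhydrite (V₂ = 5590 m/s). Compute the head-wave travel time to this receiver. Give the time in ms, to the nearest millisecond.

t = x/V₂ + 2h·√(V₂²−V₁²)/(V₁V₂).
√(V₂²−V₁²) = √(5590²−1718²) = 5319.5 m/s; delay term = 2·20.5·5319.5/(1718·5590) = 0.02271 s.
t = 17.1/5590 + 0.02271 = 0.02577 s.

26 ms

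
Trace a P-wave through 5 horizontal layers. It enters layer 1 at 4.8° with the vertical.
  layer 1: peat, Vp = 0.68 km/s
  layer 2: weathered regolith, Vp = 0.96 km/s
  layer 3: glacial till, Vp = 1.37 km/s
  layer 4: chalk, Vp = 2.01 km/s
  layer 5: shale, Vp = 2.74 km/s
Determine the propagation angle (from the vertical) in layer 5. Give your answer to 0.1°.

19.7°

Ray parameter p = sin 4.8° / 0.68 = 1.2306e-01 s/km.
sin θ_5 = p·V_5 = 1.2306e-01 × 2.74 = 0.3372.
θ_5 = arcsin 0.3372 = 19.70°.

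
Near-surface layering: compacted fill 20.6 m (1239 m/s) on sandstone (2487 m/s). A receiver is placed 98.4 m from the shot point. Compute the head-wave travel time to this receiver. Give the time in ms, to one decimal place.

t = x/V₂ + 2h·√(V₂²−V₁²)/(V₁V₂).
√(V₂²−V₁²) = √(2487²−1239²) = 2156.4 m/s; delay term = 2·20.6·2156.4/(1239·2487) = 0.02883 s.
t = 98.4/2487 + 0.02883 = 0.06840 s.

68.4 ms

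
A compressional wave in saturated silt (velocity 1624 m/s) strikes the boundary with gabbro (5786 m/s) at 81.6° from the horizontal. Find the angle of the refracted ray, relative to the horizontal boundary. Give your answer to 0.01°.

58.64°

Angle from the normal: 90° − 81.6° = 8.4°.
sin θ₁/V₁ = sin θ₂/V₂ ⇒ sin θ₂ = 5786·sin 8.4°/1624 = 5786·0.1461/1624 = 0.5205.
θ₂ = arcsin 0.5205 = 31.36° from the normal.
From the interface: 90° − 31.36° = 58.64°.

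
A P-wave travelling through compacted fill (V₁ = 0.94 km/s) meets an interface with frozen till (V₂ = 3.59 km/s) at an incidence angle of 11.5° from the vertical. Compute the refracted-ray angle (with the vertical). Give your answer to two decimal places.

49.59°

Snell's law: sin θ₂ = (V₂/V₁)·sin θ₁ = (3.59/0.94)·sin 11.5° = 0.7614.
θ₂ = arcsin 0.7614 = 49.59° from the normal.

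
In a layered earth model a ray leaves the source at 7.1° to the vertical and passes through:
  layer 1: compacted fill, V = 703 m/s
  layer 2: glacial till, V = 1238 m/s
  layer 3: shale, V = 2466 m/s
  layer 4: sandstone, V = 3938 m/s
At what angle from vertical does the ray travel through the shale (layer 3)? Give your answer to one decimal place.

Ray parameter p = sin 7.1° / 703 = 1.7582e-04 s/m.
sin θ_3 = p·V_3 = 1.7582e-04 × 2466 = 0.4336.
θ_3 = arcsin 0.4336 = 25.69°.

25.7°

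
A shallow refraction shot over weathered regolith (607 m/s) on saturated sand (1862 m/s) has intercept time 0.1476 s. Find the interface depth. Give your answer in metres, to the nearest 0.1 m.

θ_c = arcsin(607/1862) = 19.03°; cos θ_c = 0.9454.
tᵢ = 2h cos θ_c/V₁ ⇒ h = tᵢ·V₁/(2 cos θ_c) = 0.1476·607/(2·0.9454) = 47.39 m.

47.4 m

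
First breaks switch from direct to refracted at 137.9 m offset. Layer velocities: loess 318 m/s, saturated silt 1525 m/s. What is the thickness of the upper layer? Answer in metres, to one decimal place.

55.8 m

x_cross = 2h·√((V₂+V₁)/(V₂−V₁)) → h = x_cross / (2·√((V₂+V₁)/(V₂−V₁))).
√((V₂+V₁)/(V₂−V₁)) = √((1525+318)/(1525−318)) = 1.2357.
h = 137.9 / (2·1.2357) = 55.80 m.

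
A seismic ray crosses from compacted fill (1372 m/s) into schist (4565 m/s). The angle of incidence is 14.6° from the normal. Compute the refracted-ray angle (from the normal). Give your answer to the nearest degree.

57°

Snell's law: sin θ₂ = (V₂/V₁)·sin θ₁ = (4565/1372)·sin 14.6° = 0.8387.
θ₂ = arcsin 0.8387 = 57.00° from the normal.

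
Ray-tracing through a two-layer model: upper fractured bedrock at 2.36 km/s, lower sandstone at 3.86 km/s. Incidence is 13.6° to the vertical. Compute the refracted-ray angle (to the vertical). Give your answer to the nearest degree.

23°

Snell's law: sin θ₂ = (V₂/V₁)·sin θ₁ = (3.86/2.36)·sin 13.6° = 0.3846.
θ₂ = arcsin 0.3846 = 22.62° from the normal.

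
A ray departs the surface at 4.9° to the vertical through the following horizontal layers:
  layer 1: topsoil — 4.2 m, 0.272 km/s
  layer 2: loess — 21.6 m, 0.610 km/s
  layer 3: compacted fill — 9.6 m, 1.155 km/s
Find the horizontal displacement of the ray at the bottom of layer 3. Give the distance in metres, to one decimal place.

p = sin θ₁/V₁ = sin 4.9°/0.272 = 3.1403e-01 s/km is conserved through the stack.
Layer 1: θ = 4.90°; offset = 4.2·tan 4.90° = 0.360 m.
Layer 2: sin θ = p·0.610 = 0.1916 → θ = 11.04°; offset = 21.6·tan 11.04° = 4.216 m.
Layer 3: sin θ = p·1.155 = 0.3627 → θ = 21.27°; offset = 9.6·tan 21.27° = 3.736 m.
Total horizontal offset = 8.312 m.

8.3 m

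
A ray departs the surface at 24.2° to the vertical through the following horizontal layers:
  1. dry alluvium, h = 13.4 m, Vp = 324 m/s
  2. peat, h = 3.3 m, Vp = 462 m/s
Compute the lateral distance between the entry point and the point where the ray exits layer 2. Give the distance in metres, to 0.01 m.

8.40 m

Ray parameter p = sin 24.2° / 324 m/s = 1.2652e-03 s/m.
Layer 1: θ = 24.20°; offset = 13.4·tan 24.20° = 6.0222 m.
Layer 2: sin θ = p·462 = 0.5845 → θ = 35.77°; offset = 3.3·tan 35.77° = 2.3773 m.
Σ offsets = 8.3995 m.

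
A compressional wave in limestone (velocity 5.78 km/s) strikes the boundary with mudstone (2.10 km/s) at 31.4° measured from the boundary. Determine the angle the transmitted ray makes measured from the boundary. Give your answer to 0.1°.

71.9°

Convert to the normal: θ₁ = 90° − 31.4° = 58.6°.
sin θ₁/V₁ = sin θ₂/V₂ ⇒ sin θ₂ = 2.10·sin 58.6°/5.78 = 2.10·0.8536/5.78 = 0.3101.
θ₂ = sin⁻¹(0.3101) = 18.07° (from vertical).
From the interface: 90° − 18.07° = 71.93°.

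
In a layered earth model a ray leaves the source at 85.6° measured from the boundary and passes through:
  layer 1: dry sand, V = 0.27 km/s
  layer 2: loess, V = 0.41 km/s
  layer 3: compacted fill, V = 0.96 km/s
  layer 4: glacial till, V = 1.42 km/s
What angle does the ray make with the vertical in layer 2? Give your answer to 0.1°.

From the normal: θ₁ = 90° − 85.6° = 4.4°.
Ray parameter p = sin 4.4° / 0.27 = 2.8414e-01 s/km.
sin θ_2 = p·V_2 = 2.8414e-01 × 0.41 = 0.1165.
θ_2 = arcsin 0.1165 = 6.69°.

6.7°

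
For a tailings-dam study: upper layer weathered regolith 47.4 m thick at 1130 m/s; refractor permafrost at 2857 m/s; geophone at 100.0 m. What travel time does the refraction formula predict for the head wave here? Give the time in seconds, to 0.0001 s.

0.1121 s

θ_c = arcsin(V₁/V₂) = arcsin(1130/2857) = 23.30°, cos θ_c = 0.9185.
Intercept time tᵢ = 2h cos θ_c / V₁ = 2·47.4·0.9185/1130 = 0.07705 s.
t = x/V₂ + tᵢ = 100.0/2857 + 0.07705 = 0.11205 s.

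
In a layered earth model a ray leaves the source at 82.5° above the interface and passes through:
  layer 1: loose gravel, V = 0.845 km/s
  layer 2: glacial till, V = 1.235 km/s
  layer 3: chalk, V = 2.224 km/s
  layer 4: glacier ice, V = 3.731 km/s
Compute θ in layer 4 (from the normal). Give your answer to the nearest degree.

From the normal: θ₁ = 90° − 82.5° = 7.5°.
Ray parameter p = sin 7.5° / 0.845 = 1.5447e-01 s/km.
sin θ_4 = p·V_4 = 1.5447e-01 × 3.731 = 0.5763.
θ_4 = 35.19° from the vertical.

35°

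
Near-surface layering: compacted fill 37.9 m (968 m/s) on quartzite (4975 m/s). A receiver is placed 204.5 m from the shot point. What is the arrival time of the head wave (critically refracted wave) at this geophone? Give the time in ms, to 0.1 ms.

t = x/V₂ + 2h·√(V₂²−V₁²)/(V₁V₂).
√(V₂²−V₁²) = √(4975²−968²) = 4879.9 m/s; delay term = 2·37.9·4879.9/(968·4975) = 0.07681 s.
t = 204.5/4975 + 0.07681 = 0.11791 s.

117.9 ms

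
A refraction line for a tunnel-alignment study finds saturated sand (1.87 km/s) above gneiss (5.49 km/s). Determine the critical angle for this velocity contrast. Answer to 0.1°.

At critical incidence the refracted ray runs along the interface (θ₂ = 90°), so sin θ_c = V₁/V₂.
θ_c = arcsin(1.87/5.49) = arcsin 0.3406 = 19.91°.

19.9°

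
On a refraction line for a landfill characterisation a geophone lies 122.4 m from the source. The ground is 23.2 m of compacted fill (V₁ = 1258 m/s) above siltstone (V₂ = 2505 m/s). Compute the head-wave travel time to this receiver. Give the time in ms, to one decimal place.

80.8 ms

θ_c = arcsin(V₁/V₂) = arcsin(1258/2505) = 30.15°, cos θ_c = 0.8648.
Intercept time tᵢ = 2h cos θ_c / V₁ = 2·23.2·0.8648/1258 = 0.03190 s.
t = x/V₂ + tᵢ = 122.4/2505 + 0.03190 = 0.08076 s.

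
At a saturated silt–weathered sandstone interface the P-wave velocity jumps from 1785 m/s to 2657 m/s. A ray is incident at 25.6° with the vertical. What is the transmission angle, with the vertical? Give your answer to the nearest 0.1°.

40.0°

Snell's law: sin θ₂ = (V₂/V₁)·sin θ₁ = (2657/1785)·sin 25.6° = 0.6432.
θ₂ = sin⁻¹(0.6432) = 40.03° (from vertical).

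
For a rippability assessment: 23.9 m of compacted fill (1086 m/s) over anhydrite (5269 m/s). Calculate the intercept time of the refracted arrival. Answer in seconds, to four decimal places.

0.0431 s

tᵢ = 2h·√(V₂²−V₁²)/(V₁V₂).
√(V₂²−V₁²) = √(5269²−1086²) = 5155.9 m/s.
tᵢ = 2·23.9·5155.9/(1086·5269) = 0.04307 s.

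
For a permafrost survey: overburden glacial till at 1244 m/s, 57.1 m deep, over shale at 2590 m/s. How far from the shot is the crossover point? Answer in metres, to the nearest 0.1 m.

192.7 m

θ_c = arcsin(1244/2590) = 28.71°, so cos θ_c = 0.8771 and tᵢ = 2h cos θ_c/V₁ = 0.0805 s.
At crossover x/V₁ = x/V₂ + tᵢ ⇒ x = tᵢ/(1/V₁ − 1/V₂) = 0.08052/(8.0386e-04 − 3.8610e-04) = 192.74 m.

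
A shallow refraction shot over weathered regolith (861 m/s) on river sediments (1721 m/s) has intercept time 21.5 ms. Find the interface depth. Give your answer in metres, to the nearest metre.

h = tᵢ·V₁·V₂ / (2·√(V₂²−V₁²)).
√(V₂²−V₁²) = √(1721² − 861²) = 1490.1 m/s.
h = 0.0215 s × 861 × 1721 / (2 × 1490.1) = 10.69 m.

11 m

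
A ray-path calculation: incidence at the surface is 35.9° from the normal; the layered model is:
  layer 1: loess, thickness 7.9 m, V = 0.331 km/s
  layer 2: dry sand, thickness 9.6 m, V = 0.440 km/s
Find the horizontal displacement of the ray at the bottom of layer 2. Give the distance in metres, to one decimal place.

17.7 m

Apply Snell's law at each interface; in layer i the horizontal offset is hᵢ·tan θᵢ.
Layer 1: θ = 35.90°; offset = 7.9·tan 35.90° = 5.719 m.
Layer 2: sin θ = 0.440·sin 35.9°/0.331 = 0.7795, θ = 51.21°; offset = 9.6·tan 51.21° = 11.945 m.
Summing the layer offsets gives 17.664 m.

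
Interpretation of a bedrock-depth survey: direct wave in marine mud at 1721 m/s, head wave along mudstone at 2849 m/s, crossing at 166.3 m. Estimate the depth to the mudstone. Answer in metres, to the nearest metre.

41 m

x_cross = 2h·√((V₂+V₁)/(V₂−V₁)) → h = x_cross / (2·√((V₂+V₁)/(V₂−V₁))).
√((V₂+V₁)/(V₂−V₁)) = √((2849+1721)/(2849−1721)) = 2.0128.
h = 166.3 / (2·2.0128) = 41.31 m.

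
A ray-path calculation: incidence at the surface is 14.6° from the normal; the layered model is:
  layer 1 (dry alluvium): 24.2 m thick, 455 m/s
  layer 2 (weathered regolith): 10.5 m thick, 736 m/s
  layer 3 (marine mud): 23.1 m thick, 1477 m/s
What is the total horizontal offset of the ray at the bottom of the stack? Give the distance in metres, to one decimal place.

p = sin θ₁/V₁ = sin 14.6°/455 = 5.5400e-04 s/m is conserved through the stack.
Layer 1: θ = 14.60°; offset = 24.2·tan 14.60° = 6.304 m.
Layer 2: sin θ = p·736 = 0.4077 → θ = 24.06°; offset = 10.5·tan 24.06° = 4.689 m.
Layer 3: sin θ = p·1477 = 0.8183 → θ = 54.91°; offset = 23.1·tan 54.91° = 32.881 m.
Σ offsets = 43.873 m.

43.9 m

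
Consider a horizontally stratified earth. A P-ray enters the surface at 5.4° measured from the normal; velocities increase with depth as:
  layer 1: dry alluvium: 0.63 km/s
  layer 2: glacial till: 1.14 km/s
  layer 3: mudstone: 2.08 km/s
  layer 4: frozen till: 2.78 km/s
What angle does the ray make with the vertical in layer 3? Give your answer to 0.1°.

Ray parameter p = sin 5.4° / 0.63 = 1.4938e-01 s/km.
sin θ_3 = p·V_3 = 1.4938e-01 × 2.08 = 0.3107.
θ_3 = 18.10° from the vertical.

18.1°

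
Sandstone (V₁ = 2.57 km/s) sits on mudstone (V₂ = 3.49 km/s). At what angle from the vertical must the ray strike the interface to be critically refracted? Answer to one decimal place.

At critical incidence the refracted ray runs along the interface (θ₂ = 90°), so sin θ_c = V₁/V₂.
θ_c = arcsin(2.57/3.49) = arcsin 0.7364 = 47.42°.

47.4°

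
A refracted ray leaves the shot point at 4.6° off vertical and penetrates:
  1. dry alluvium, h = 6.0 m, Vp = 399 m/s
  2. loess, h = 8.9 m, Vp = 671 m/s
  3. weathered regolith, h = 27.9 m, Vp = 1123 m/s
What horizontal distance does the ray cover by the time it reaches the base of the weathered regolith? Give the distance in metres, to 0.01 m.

p = sin θ₁/V₁ = sin 4.6°/399 = 2.0100e-04 s/m is conserved through the stack.
Layer 1: θ = 4.60°; offset = 6.0·tan 4.60° = 0.4827 m.
Layer 2: sin θ = p·671 = 0.1349 → θ = 7.75°; offset = 8.9·tan 7.75° = 1.2114 m.
Layer 3: sin θ = p·1123 = 0.2257 → θ = 13.05°; offset = 27.9·tan 13.05° = 6.4645 m.
Σ offsets = 8.1587 m.

8.16 m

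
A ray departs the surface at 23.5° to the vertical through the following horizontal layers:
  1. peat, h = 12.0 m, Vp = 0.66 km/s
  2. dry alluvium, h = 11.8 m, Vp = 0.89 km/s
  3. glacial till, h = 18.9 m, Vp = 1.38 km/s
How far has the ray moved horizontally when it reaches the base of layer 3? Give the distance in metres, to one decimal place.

41.3 m

Apply Snell's law at each interface; in layer i the horizontal offset is hᵢ·tan θᵢ.
Layer 1: θ = 23.50°; offset = 12.0·tan 23.50° = 5.218 m.
Layer 2: sin θ = 0.89·sin 23.5°/0.66 = 0.5377, θ = 32.53°; offset = 11.8·tan 32.53° = 7.525 m.
Layer 3: sin θ = 1.38·sin 23.5°/0.66 = 0.8337, θ = 56.49°; offset = 18.9·tan 56.49° = 28.539 m.
Σ offsets = 41.283 m.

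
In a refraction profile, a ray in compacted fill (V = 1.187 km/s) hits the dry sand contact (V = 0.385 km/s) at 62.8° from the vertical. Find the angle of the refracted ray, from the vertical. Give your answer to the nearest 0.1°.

Snell's law: sin θ₂ = (V₂/V₁)·sin θ₁ = (0.385/1.187)·sin 62.8° = 0.2885.
θ₂ = sin⁻¹(0.2885) = 16.77° (from vertical).

16.8°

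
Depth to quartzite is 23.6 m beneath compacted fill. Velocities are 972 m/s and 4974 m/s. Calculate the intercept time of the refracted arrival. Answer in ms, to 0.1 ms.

47.6 ms

θ_c = arcsin(V₁/V₂) = arcsin(972/4974) = 11.27°; cos θ_c = 0.9807.
tᵢ = 2h·cos θ_c / V₁ = 2·23.6·0.9807 / 972 = 0.04762 s.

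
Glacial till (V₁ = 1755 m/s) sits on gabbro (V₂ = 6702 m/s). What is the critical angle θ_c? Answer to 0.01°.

At critical incidence the refracted ray runs along the interface (θ₂ = 90°), so sin θ_c = V₁/V₂.
θ_c = arcsin(1755/6702) = arcsin 0.2619 = 15.18°.

15.18°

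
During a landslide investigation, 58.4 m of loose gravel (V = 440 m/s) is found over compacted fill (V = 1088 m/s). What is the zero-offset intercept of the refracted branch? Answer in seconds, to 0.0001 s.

0.2428 s

tᵢ = 2h·√(V₂²−V₁²)/(V₁V₂).
√(V₂²−V₁²) = √(1088²−440²) = 995.1 m/s.
tᵢ = 2·58.4·995.1/(440·1088) = 0.24278 s.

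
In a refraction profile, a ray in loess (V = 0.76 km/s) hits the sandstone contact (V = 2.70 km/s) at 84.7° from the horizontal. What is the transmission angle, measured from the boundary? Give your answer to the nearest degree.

Angle from the normal: 90° − 84.7° = 5.3°.
sin θ₁/V₁ = sin θ₂/V₂ ⇒ sin θ₂ = 2.70·sin 5.3°/0.76 = 2.70·0.0924/0.76 = 0.3282.
θ₂ = arcsin 0.3282 = 19.16° from the normal.
From the interface: 90° − 19.16° = 70.84°.

71°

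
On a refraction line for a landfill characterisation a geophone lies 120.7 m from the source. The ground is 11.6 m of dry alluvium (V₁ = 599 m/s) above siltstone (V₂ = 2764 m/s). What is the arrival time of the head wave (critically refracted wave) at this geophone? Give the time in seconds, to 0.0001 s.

0.0815 s

t = x/V₂ + 2h·√(V₂²−V₁²)/(V₁V₂).
√(V₂²−V₁²) = √(2764²−599²) = 2698.3 m/s; delay term = 2·11.6·2698.3/(599·2764) = 0.03781 s.
t = 120.7/2764 + 0.03781 = 0.08148 s.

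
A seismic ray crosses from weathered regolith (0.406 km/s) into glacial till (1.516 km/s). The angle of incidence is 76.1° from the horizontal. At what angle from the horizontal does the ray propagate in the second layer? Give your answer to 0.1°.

Angle from the normal: 90° − 76.1° = 13.9°.
Snell's law: sin θ₂ = (V₂/V₁)·sin θ₁ = (1.516/0.406)·sin 13.9° = 0.8970.
θ₂ = arcsin 0.8970 = 63.77° from the normal.
From the interface: 90° − 63.77° = 26.23°.

26.2°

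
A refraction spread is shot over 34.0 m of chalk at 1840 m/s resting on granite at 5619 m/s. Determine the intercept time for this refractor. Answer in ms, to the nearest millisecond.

35 ms

θ_c = arcsin(V₁/V₂) = arcsin(1840/5619) = 19.11°; cos θ_c = 0.9449.
tᵢ = 2h·cos θ_c / V₁ = 2·34.0·0.9449 / 1840 = 0.03492 s.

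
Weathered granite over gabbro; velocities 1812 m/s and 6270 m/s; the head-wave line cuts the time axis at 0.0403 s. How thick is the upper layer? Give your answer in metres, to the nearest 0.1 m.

38.1 m

θ_c = arcsin(1812/6270) = 16.80°; cos θ_c = 0.9573.
tᵢ = 2h cos θ_c/V₁ ⇒ h = tᵢ·V₁/(2 cos θ_c) = 0.0403·1812/(2·0.9573) = 38.14 m.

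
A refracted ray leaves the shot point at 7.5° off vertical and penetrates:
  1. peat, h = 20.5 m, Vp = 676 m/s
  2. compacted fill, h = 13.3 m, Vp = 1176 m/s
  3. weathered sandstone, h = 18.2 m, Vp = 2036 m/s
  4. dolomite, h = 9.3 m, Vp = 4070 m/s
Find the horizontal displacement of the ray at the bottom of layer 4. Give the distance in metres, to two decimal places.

25.40 m

p = sin θ₁/V₁ = sin 7.5°/676 = 1.9309e-04 s/m is conserved through the stack.
Layer 1: θ = 7.50°; offset = 20.5·tan 7.50° = 2.6989 m.
Layer 2: sin θ = p·1176 = 0.2271 → θ = 13.12°; offset = 13.3·tan 13.12° = 3.1010 m.
Layer 3: sin θ = p·2036 = 0.3931 → θ = 23.15°; offset = 18.2·tan 23.15° = 7.7814 m.
Layer 4: sin θ = p·4070 = 0.7859 → θ = 51.80°; offset = 9.3·tan 51.80° = 11.8183 m.
Σ offsets = 25.3996 m.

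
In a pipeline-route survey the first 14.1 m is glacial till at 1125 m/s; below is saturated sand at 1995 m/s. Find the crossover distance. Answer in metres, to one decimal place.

53.4 m

θ_c = arcsin(1125/1995) = 34.33°, so cos θ_c = 0.8258 and tᵢ = 2h cos θ_c/V₁ = 0.0207 s.
At crossover x/V₁ = x/V₂ + tᵢ ⇒ x = tᵢ/(1/V₁ − 1/V₂) = 0.02070/(8.8889e-04 − 5.0125e-04) = 53.40 m.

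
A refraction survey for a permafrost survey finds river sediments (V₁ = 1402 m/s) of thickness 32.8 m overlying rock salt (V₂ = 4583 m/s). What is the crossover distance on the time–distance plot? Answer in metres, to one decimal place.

90.0 m

θ_c = arcsin(1402/4583) = 17.81°, so cos θ_c = 0.9521 and tᵢ = 2h cos θ_c/V₁ = 0.0445 s.
At crossover x/V₁ = x/V₂ + tᵢ ⇒ x = tᵢ/(1/V₁ − 1/V₂) = 0.04455/(7.1327e-04 − 2.1820e-04) = 89.98 m.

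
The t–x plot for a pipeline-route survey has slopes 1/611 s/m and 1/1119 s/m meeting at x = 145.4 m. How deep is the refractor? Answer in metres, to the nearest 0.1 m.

h = (x_cross/2)·√((V₂−V₁)/(V₂+V₁)).
(V₂−V₁)/(V₂+V₁) = (1119−611)/(1119+611) = 0.2936; √ = 0.5419.
h = (145.4/2)·0.5419 = 39.40 m.

39.4 m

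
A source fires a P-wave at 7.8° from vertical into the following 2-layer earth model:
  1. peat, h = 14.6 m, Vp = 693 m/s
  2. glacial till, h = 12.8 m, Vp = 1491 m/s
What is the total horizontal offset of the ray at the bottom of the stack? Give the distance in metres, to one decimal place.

5.9 m

Apply Snell's law at each interface; in layer i the horizontal offset is hᵢ·tan θᵢ.
Layer 1: θ = 7.80°; offset = 14.6·tan 7.80° = 2.000 m.
Layer 2: sin θ = 1491·sin 7.8°/693 = 0.2920, θ = 16.98°; offset = 12.8·tan 16.98° = 3.908 m.
Total horizontal offset = 5.908 m.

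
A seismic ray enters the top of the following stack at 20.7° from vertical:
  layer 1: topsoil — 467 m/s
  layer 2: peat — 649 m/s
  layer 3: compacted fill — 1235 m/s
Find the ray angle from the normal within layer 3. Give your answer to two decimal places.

69.19°

Snell's law across each interface conserves sin θ / V, so sin θ_3 = V_3·sin θ₁/V₁.
sin θ_3 = 1235 × sin 20.7° / 467 = 0.9348.
θ_3 = arcsin 0.9348 = 69.19°.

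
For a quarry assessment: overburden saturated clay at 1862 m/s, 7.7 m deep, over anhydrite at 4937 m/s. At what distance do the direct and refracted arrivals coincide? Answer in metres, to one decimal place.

22.9 m

θ_c = arcsin(1862/4937) = 22.16°, so cos θ_c = 0.9262 and tᵢ = 2h cos θ_c/V₁ = 0.0077 s.
At crossover x/V₁ = x/V₂ + tᵢ ⇒ x = tᵢ/(1/V₁ − 1/V₂) = 0.00766/(5.3706e-04 − 2.0255e-04) = 22.90 m.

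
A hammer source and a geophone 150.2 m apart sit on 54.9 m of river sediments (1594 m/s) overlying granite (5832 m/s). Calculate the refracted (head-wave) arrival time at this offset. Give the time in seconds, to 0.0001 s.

t = x/V₂ + 2h·√(V₂²−V₁²)/(V₁V₂).
√(V₂²−V₁²) = √(5832²−1594²) = 5609.9 m/s; delay term = 2·54.9·5609.9/(1594·5832) = 0.06626 s.
t = 150.2/5832 + 0.06626 = 0.09201 s.

0.0920 s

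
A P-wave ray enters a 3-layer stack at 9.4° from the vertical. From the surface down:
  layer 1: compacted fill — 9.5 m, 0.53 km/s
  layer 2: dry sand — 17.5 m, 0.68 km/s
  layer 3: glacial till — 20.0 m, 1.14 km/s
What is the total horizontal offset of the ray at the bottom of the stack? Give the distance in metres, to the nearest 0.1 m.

12.8 m

Ray parameter p = sin 9.4° / 0.53 km/s = 3.0816e-01 s/km.
Layer 1: θ = 9.40°; offset = 9.5·tan 9.40° = 1.573 m.
Layer 2: sin θ = p·0.68 = 0.2096 → θ = 12.10°; offset = 17.5·tan 12.10° = 3.750 m.
Layer 3: sin θ = p·1.14 = 0.3513 → θ = 20.57°; offset = 20.0·tan 20.57° = 7.504 m.
Σ offsets = 12.828 m.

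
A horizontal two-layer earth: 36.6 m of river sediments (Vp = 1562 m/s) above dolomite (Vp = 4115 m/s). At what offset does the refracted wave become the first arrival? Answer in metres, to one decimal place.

109.2 m

θ_c = arcsin(1562/4115) = 22.31°, so cos θ_c = 0.9252 and tᵢ = 2h cos θ_c/V₁ = 0.0434 s.
At crossover x/V₁ = x/V₂ + tᵢ ⇒ x = tᵢ/(1/V₁ − 1/V₂) = 0.04336/(6.4020e-04 − 2.4301e-04) = 109.16 m.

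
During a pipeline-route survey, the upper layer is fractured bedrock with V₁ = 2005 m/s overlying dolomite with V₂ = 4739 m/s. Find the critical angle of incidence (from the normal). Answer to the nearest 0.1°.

25.0°

Critical incidence: sin θ_c = V₁/V₂ = 2005/4739 = 0.4231.
θ_c = arcsin 0.4231 = 25.03°.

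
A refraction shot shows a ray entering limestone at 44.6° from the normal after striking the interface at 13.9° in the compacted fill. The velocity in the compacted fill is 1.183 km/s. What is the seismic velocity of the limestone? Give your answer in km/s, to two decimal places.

sin 13.9° = 0.2402; sin 44.6° = 0.7022.
V₂ = V₁·(sin θ₂/sin θ₁) = 1.183·(0.7022/0.2402) = 3.46 km/s.

3.46 km/s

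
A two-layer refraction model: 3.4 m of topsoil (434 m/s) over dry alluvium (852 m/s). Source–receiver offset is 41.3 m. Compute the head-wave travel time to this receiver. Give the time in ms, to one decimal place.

62.0 ms

t = x/V₂ + 2h·√(V₂²−V₁²)/(V₁V₂).
√(V₂²−V₁²) = √(852²−434²) = 733.2 m/s; delay term = 2·3.4·733.2/(434·852) = 0.01348 s.
t = 41.3/852 + 0.01348 = 0.06196 s.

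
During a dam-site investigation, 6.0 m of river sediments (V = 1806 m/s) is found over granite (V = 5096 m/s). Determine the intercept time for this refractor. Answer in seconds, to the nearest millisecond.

0.006 s

tᵢ = 2h·√(V₂²−V₁²)/(V₁V₂).
√(V₂²−V₁²) = √(5096²−1806²) = 4765.2 m/s.
tᵢ = 2·6.0·4765.2/(1806·5096) = 0.00621 s.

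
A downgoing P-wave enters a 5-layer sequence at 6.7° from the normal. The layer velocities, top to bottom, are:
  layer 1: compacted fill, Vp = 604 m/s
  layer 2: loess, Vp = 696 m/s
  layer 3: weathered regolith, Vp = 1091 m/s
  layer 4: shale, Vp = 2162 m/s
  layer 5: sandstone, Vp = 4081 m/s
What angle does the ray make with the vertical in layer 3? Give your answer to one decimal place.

Snell's law across each interface conserves sin θ / V, so sin θ_3 = V_3·sin θ₁/V₁.
sin θ_3 = 1091 × sin 6.7° / 604 = 0.2107.
θ_3 = arcsin 0.2107 = 12.17°.

12.2°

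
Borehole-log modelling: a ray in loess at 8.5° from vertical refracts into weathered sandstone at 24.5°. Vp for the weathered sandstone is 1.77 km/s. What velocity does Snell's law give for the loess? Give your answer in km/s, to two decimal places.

0.63 km/s

Snell's law: sin 8.5°/V₁ = sin 24.5°/V₂.
V₁ = V₂·sin 8.5°/sin 24.5° = 1.77 × 0.3564 = 0.63 km/s.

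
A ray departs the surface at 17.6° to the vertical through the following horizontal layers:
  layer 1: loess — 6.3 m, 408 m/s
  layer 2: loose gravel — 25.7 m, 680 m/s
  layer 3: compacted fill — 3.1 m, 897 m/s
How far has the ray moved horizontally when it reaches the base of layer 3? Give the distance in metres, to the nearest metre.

Ray parameter p = sin 17.6° / 408 m/s = 7.4110e-04 s/m.
Layer 1: θ = 17.60°; offset = 6.3·tan 17.60° = 1.998 m.
Layer 2: sin θ = p·680 = 0.5039 → θ = 30.26°; offset = 25.7·tan 30.26° = 14.995 m.
Layer 3: sin θ = p·897 = 0.6648 → θ = 41.66°; offset = 3.1·tan 41.66° = 2.759 m.
Summing the layer offsets gives 19.752 m.

20 m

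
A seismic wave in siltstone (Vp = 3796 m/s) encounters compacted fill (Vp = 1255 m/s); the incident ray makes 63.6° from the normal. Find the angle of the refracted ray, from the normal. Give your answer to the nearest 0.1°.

sin θ₁/V₁ = sin θ₂/V₂ ⇒ sin θ₂ = 1255·sin 63.6°/3796 = 1255·0.8957/3796 = 0.2961.
θ₂ = arcsin 0.2961 = 17.23° from the normal.

17.2°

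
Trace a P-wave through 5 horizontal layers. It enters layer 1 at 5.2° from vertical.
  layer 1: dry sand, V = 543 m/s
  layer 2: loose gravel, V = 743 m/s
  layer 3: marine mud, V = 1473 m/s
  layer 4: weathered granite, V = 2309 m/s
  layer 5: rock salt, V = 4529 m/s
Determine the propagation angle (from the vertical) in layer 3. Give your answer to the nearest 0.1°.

Snell's law across each interface conserves sin θ / V, so sin θ_3 = V_3·sin θ₁/V₁.
sin θ_3 = 1473 × sin 5.2° / 543 = 0.2459.
θ_3 = arcsin 0.2459 = 14.23°.

14.2°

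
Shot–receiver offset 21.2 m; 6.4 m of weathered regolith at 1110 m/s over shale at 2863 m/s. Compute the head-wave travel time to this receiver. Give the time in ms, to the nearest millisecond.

18 ms

t = x/V₂ + 2h·√(V₂²−V₁²)/(V₁V₂).
√(V₂²−V₁²) = √(2863²−1110²) = 2639.1 m/s; delay term = 2·6.4·2639.1/(1110·2863) = 0.01063 s.
t = 21.2/2863 + 0.01063 = 0.01803 s.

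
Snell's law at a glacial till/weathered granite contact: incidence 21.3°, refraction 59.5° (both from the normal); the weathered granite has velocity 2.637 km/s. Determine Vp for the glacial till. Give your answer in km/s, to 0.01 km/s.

1.11 km/s

sin 21.3° = 0.3633; sin 59.5° = 0.8616.
V₁ = V₂·(sin θ₁/sin θ₂) = 2.637·(0.3633/0.8616) = 1.11 km/s.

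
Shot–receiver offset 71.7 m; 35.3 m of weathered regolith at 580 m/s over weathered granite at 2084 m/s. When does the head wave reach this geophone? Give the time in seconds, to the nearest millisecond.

θ_c = arcsin(V₁/V₂) = arcsin(580/2084) = 16.16°, cos θ_c = 0.9605.
Intercept time tᵢ = 2h cos θ_c / V₁ = 2·35.3·0.9605/580 = 0.11691 s.
t = x/V₂ + tᵢ = 71.7/2084 + 0.11691 = 0.15132 s.

0.151 s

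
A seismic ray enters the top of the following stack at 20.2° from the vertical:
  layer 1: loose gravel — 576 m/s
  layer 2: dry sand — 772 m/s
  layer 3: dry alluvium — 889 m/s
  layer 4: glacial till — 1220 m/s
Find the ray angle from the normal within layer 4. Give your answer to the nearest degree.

47°

Snell's law across each interface conserves sin θ / V, so sin θ_4 = V_4·sin θ₁/V₁.
sin θ_4 = 1220 × sin 20.2° / 576 = 0.7314.
θ_4 = arcsin 0.7314 = 47.00°.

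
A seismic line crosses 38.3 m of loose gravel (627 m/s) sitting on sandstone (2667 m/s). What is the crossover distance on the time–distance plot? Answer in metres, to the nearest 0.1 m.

x_cross = 2h·√((V₂+V₁)/(V₂−V₁)).
(V₂+V₁)/(V₂−V₁) = (2667+627)/(2667−627) = 1.6147; √ = 1.2707.
x_cross = 2·38.3·1.2707 = 97.34 m.

97.3 m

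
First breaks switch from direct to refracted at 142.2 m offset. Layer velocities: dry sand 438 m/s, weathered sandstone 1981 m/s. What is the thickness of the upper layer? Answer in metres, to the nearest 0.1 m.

56.8 m

h = (x_cross/2)·√((V₂−V₁)/(V₂+V₁)).
(V₂−V₁)/(V₂+V₁) = (1981−438)/(1981+438) = 0.6379; √ = 0.7987.
h = (142.2/2)·0.7987 = 56.79 m.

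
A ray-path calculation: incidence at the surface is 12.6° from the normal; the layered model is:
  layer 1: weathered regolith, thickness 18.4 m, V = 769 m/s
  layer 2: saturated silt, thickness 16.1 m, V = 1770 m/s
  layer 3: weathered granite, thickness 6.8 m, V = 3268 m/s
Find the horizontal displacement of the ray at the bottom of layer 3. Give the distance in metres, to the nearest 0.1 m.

30.3 m

Ray parameter p = sin 12.6° / 769 m/s = 2.8367e-04 s/m.
Layer 1: θ = 12.60°; offset = 18.4·tan 12.60° = 4.113 m.
Layer 2: sin θ = p·1770 = 0.5021 → θ = 30.14°; offset = 16.1·tan 30.14° = 9.347 m.
Layer 3: sin θ = p·3268 = 0.9270 → θ = 67.98°; offset = 6.8·tan 67.98° = 16.812 m.
Summing the layer offsets gives 30.272 m.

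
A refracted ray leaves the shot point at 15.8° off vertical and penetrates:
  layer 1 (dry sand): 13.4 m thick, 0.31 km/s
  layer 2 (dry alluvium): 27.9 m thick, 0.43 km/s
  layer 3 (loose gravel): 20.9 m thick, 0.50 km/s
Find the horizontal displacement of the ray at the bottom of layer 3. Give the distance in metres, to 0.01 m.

Ray parameter p = sin 15.8° / 0.31 km/s = 8.7832e-01 s/km.
Layer 1: θ = 15.80°; offset = 13.4·tan 15.80° = 3.7918 m.
Layer 2: sin θ = p·0.43 = 0.3777 → θ = 22.19°; offset = 27.9·tan 22.19° = 11.3801 m.
Layer 3: sin θ = p·0.50 = 0.4392 → θ = 26.05°; offset = 20.9·tan 26.05° = 10.2164 m.
Summing the layer offsets gives 25.3883 m.

25.39 m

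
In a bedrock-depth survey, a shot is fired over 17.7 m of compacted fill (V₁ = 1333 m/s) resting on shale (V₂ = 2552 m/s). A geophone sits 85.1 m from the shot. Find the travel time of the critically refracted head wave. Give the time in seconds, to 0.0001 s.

t = x/V₂ + 2h·√(V₂²−V₁²)/(V₁V₂).
√(V₂²−V₁²) = √(2552²−1333²) = 2176.2 m/s; delay term = 2·17.7·2176.2/(1333·2552) = 0.02265 s.
t = 85.1/2552 + 0.02265 = 0.05599 s.

0.0560 s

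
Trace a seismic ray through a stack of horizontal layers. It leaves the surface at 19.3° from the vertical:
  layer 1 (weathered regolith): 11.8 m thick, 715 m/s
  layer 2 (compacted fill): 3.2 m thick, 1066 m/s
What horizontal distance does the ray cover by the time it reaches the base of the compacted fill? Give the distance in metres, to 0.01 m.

5.94 m

Apply Snell's law at each interface; in layer i the horizontal offset is hᵢ·tan θᵢ.
Layer 1: θ = 19.30°; offset = 11.8·tan 19.30° = 4.1323 m.
Layer 2: sin θ = 1066·sin 19.3°/715 = 0.4928, θ = 29.52°; offset = 3.2·tan 29.52° = 1.8121 m.
Total horizontal offset = 5.9444 m.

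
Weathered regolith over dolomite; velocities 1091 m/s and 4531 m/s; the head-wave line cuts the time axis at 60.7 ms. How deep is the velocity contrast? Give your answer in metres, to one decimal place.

34.1 m

h = tᵢ·V₁·V₂ / (2·√(V₂²−V₁²)).
√(V₂²−V₁²) = √(4531² − 1091²) = 4397.7 m/s.
h = 0.0607 s × 1091 × 4531 / (2 × 4397.7) = 34.12 m.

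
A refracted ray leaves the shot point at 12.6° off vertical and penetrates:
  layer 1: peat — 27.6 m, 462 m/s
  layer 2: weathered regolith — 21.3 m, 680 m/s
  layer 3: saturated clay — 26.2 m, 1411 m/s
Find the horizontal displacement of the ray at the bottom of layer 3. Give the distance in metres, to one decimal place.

Apply Snell's law at each interface; in layer i the horizontal offset is hᵢ·tan θᵢ.
Layer 1: θ = 12.60°; offset = 27.6·tan 12.60° = 6.169 m.
Layer 2: sin θ = 680·sin 12.6°/462 = 0.3211, θ = 18.73°; offset = 21.3·tan 18.73° = 7.221 m.
Layer 3: sin θ = 1411·sin 12.6°/462 = 0.6662, θ = 41.78°; offset = 26.2·tan 41.78° = 23.407 m.
Σ offsets = 36.797 m.

36.8 m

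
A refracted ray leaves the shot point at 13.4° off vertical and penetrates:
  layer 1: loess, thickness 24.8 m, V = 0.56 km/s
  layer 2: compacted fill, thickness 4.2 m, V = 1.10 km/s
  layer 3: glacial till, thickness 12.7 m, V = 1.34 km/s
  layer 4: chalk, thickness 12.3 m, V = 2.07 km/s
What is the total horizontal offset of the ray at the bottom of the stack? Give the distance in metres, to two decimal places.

p = sin θ₁/V₁ = sin 13.4°/0.56 = 4.1384e-01 s/km is conserved through the stack.
Layer 1: θ = 13.40°; offset = 24.8·tan 13.40° = 5.9082 m.
Layer 2: sin θ = p·1.10 = 0.4552 → θ = 27.08°; offset = 4.2·tan 27.08° = 2.1473 m.
Layer 3: sin θ = p·1.34 = 0.5545 → θ = 33.68°; offset = 12.7·tan 33.68° = 8.4631 m.
Layer 4: sin θ = p·2.07 = 0.8566 → θ = 58.94°; offset = 12.3·tan 58.94° = 20.4232 m.
Σ offsets = 36.9419 m.

36.94 m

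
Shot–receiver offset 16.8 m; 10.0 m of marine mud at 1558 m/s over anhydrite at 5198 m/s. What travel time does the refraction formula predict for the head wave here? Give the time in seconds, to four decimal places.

t = x/V₂ + 2h·√(V₂²−V₁²)/(V₁V₂).
√(V₂²−V₁²) = √(5198²−1558²) = 4959.0 m/s; delay term = 2·10.0·4959.0/(1558·5198) = 0.01225 s.
t = 16.8/5198 + 0.01225 = 0.01548 s.

0.0155 s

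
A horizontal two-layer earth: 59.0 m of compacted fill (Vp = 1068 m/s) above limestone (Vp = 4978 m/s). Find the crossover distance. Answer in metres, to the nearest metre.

147 m

x_cross = 2h·√((V₂+V₁)/(V₂−V₁)).
(V₂+V₁)/(V₂−V₁) = (4978+1068)/(4978−1068) = 1.5463; √ = 1.2435.
x_cross = 2·59.0·1.2435 = 146.73 m.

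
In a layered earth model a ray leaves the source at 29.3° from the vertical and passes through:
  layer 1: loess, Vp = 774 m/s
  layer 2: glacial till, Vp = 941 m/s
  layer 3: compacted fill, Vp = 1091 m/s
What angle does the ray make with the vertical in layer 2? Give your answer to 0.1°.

Snell's law across each interface conserves sin θ / V, so sin θ_2 = V_2·sin θ₁/V₁.
sin θ_2 = 941 × sin 29.3° / 774 = 0.5950.
θ_2 = 36.51° from the vertical.

36.5°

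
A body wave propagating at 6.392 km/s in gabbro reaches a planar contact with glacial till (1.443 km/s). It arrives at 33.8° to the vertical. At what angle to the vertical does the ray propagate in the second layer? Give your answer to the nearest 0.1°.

Snell's law: sin θ₂ = (V₂/V₁)·sin θ₁ = (1.443/6.392)·sin 33.8° = 0.1256.
θ₂ = arcsin 0.1256 = 7.21° from the normal.

7.2°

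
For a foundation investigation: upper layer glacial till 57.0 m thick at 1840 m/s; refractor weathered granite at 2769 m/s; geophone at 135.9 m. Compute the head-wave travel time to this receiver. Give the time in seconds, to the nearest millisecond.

0.095 s

θ_c = arcsin(V₁/V₂) = arcsin(1840/2769) = 41.64°, cos θ_c = 0.7473.
Intercept time tᵢ = 2h cos θ_c / V₁ = 2·57.0·0.7473/1840 = 0.04630 s.
t = x/V₂ + tᵢ = 135.9/2769 + 0.04630 = 0.09538 s.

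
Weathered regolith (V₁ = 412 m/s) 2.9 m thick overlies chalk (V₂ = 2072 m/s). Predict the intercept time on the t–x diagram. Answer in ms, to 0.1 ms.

tᵢ = 2h·√(V₂²−V₁²)/(V₁V₂).
√(V₂²−V₁²) = √(2072²−412²) = 2030.6 m/s.
tᵢ = 2·2.9·2030.6/(412·2072) = 0.01380 s.

13.8 ms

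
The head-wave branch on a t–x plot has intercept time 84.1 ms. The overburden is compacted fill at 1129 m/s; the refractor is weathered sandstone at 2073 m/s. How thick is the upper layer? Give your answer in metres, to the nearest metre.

57 m

θ_c = arcsin(1129/2073) = 33.00°; cos θ_c = 0.8387.
tᵢ = 2h cos θ_c/V₁ ⇒ h = tᵢ·V₁/(2 cos θ_c) = 0.0841·1129/(2·0.8387) = 56.61 m.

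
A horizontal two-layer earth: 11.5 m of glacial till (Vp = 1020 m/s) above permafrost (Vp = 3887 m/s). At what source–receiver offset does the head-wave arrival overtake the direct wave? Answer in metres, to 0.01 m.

30.09 m

x_cross = 2h·√((V₂+V₁)/(V₂−V₁)).
(V₂+V₁)/(V₂−V₁) = (3887+1020)/(3887−1020) = 1.7115; √ = 1.3083.
x_cross = 2·11.5·1.3083 = 30.09 m.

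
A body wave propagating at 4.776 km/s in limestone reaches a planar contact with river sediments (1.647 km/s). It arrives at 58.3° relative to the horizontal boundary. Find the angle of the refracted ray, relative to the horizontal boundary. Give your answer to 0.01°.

79.56°

Convert to the normal: θ₁ = 90° − 58.3° = 31.7°.
sin θ₁/V₁ = sin θ₂/V₂ ⇒ sin θ₂ = 1.647·sin 31.7°/4.776 = 1.647·0.5255/4.776 = 0.1812.
θ₂ = sin⁻¹(0.1812) = 10.44° (from vertical).
From the interface: 90° − 10.44° = 79.56°.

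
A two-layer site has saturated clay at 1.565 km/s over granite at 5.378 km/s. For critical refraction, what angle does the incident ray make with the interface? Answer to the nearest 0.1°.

Critical incidence: sin θ_c = V₁/V₂ = 1.565/5.378 = 0.2910.
θ_c = arcsin 0.2910 = 16.92°.
Measured from the interface: 90° − 16.92° = 73.08°.

73.1°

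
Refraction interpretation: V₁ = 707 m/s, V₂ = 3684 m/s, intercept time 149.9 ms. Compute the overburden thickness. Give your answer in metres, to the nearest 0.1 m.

54.0 m

θ_c = arcsin(707/3684) = 11.06°; cos θ_c = 0.9814.
tᵢ = 2h cos θ_c/V₁ ⇒ h = tᵢ·V₁/(2 cos θ_c) = 0.1499·707/(2·0.9814) = 53.99 m.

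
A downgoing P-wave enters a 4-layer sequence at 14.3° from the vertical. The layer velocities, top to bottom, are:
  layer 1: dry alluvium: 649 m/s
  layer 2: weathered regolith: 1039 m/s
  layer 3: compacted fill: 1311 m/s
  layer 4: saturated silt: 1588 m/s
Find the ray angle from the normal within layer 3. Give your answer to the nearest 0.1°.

29.9°

Ray parameter p = sin 14.3° / 649 = 3.8058e-04 s/m.
sin θ_3 = p·V_3 = 3.8058e-04 × 1311 = 0.4989.
θ_3 = 29.93° from the vertical.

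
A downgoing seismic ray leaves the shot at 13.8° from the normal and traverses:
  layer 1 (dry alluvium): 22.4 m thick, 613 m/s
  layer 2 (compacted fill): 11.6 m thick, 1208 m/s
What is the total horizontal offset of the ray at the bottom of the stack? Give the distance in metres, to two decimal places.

11.68 m

Apply Snell's law at each interface; in layer i the horizontal offset is hᵢ·tan θᵢ.
Layer 1: θ = 13.80°; offset = 22.4·tan 13.80° = 5.5020 m.
Layer 2: sin θ = 1208·sin 13.8°/613 = 0.4701, θ = 28.04°; offset = 11.6·tan 28.04° = 6.1778 m.
Total horizontal offset = 11.6798 m.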